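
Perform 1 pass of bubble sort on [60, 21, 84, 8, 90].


Initial: [60, 21, 84, 8, 90]
Pass 1: [21, 60, 8, 84, 90] (2 swaps)

After 1 pass: [21, 60, 8, 84, 90]


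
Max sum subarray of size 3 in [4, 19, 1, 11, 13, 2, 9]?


[0:3]: 24
[1:4]: 31
[2:5]: 25
[3:6]: 26
[4:7]: 24

Max: 31 at [1:4]


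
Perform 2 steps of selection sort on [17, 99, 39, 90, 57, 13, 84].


Initial: [17, 99, 39, 90, 57, 13, 84]
Step 1: min=13 at 5
  Swap: [13, 99, 39, 90, 57, 17, 84]
Step 2: min=17 at 5
  Swap: [13, 17, 39, 90, 57, 99, 84]

After 2 steps: [13, 17, 39, 90, 57, 99, 84]


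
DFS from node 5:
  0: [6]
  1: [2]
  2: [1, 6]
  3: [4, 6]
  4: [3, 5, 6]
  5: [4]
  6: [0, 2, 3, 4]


Visit 5, push [4]
Visit 4, push [6, 3]
Visit 3, push [6]
Visit 6, push [2, 0]
Visit 0, push []
Visit 2, push [1]
Visit 1, push []

DFS order: [5, 4, 3, 6, 0, 2, 1]


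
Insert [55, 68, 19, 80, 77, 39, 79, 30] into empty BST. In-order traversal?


Insert 55: root
Insert 68: R from 55
Insert 19: L from 55
Insert 80: R from 55 -> R from 68
Insert 77: R from 55 -> R from 68 -> L from 80
Insert 39: L from 55 -> R from 19
Insert 79: R from 55 -> R from 68 -> L from 80 -> R from 77
Insert 30: L from 55 -> R from 19 -> L from 39

In-order: [19, 30, 39, 55, 68, 77, 79, 80]


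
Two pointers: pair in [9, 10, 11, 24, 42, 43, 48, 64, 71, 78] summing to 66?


lo=0(9)+hi=9(78)=87
lo=0(9)+hi=8(71)=80
lo=0(9)+hi=7(64)=73
lo=0(9)+hi=6(48)=57
lo=1(10)+hi=6(48)=58
lo=2(11)+hi=6(48)=59
lo=3(24)+hi=6(48)=72
lo=3(24)+hi=5(43)=67
lo=3(24)+hi=4(42)=66

Yes: 24+42=66


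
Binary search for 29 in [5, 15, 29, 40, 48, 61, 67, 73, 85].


Step 1: lo=0, hi=8, mid=4, val=48
Step 2: lo=0, hi=3, mid=1, val=15
Step 3: lo=2, hi=3, mid=2, val=29

Found at index 2


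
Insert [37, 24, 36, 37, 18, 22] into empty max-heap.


Insert 37: [37]
Insert 24: [37, 24]
Insert 36: [37, 24, 36]
Insert 37: [37, 37, 36, 24]
Insert 18: [37, 37, 36, 24, 18]
Insert 22: [37, 37, 36, 24, 18, 22]

Final heap: [37, 37, 36, 24, 18, 22]


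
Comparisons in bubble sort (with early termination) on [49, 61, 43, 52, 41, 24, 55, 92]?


Algorithm: bubble sort (with early termination)
Input: [49, 61, 43, 52, 41, 24, 55, 92]
Sorted: [24, 41, 43, 49, 52, 55, 61, 92]

27


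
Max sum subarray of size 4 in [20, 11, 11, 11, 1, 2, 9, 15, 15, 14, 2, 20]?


[0:4]: 53
[1:5]: 34
[2:6]: 25
[3:7]: 23
[4:8]: 27
[5:9]: 41
[6:10]: 53
[7:11]: 46
[8:12]: 51

Max: 53 at [0:4]


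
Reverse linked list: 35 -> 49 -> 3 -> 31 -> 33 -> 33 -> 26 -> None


Step 1: curr=35, set curr.next=prev(None) | reversed so far: 35
Step 2: curr=49, set curr.next=prev(35) | reversed so far: 49 -> 35
Step 3: curr=3, set curr.next=prev(49) | reversed so far: 3 -> 49 -> 35
Step 4: curr=31, set curr.next=prev(3) | reversed so far: 31 -> 3 -> 49 -> 35
Step 5: curr=33, set curr.next=prev(31) | reversed so far: 33 -> 31 -> 3 -> 49 -> 35
Step 6: curr=33, set curr.next=prev(33) | reversed so far: 33 -> 33 -> 31 -> 3 -> 49 -> 35
Step 7: curr=26, set curr.next=prev(33) | reversed so far: 26 -> 33 -> 33 -> 31 -> 3 -> 49 -> 35

26 -> 33 -> 33 -> 31 -> 3 -> 49 -> 35 -> None


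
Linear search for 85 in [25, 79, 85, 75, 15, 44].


i=0: 25!=85
i=1: 79!=85
i=2: 85==85 found!

Found at 2, 3 comps


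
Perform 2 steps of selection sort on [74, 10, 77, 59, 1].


Initial: [74, 10, 77, 59, 1]
Step 1: min=1 at 4
  Swap: [1, 10, 77, 59, 74]
Step 2: min=10 at 1
  Swap: [1, 10, 77, 59, 74]

After 2 steps: [1, 10, 77, 59, 74]


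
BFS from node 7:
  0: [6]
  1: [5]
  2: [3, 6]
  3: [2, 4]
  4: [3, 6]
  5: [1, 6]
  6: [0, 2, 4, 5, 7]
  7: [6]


Visit 7, enqueue [6]
Visit 6, enqueue [0, 2, 4, 5]
Visit 0, enqueue []
Visit 2, enqueue [3]
Visit 4, enqueue []
Visit 5, enqueue [1]
Visit 3, enqueue []
Visit 1, enqueue []

BFS order: [7, 6, 0, 2, 4, 5, 3, 1]


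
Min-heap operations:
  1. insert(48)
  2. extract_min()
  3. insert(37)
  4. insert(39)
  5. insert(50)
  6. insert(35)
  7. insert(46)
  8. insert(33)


insert(48) -> [48]
extract_min()->48, []
insert(37) -> [37]
insert(39) -> [37, 39]
insert(50) -> [37, 39, 50]
insert(35) -> [35, 37, 50, 39]
insert(46) -> [35, 37, 50, 39, 46]
insert(33) -> [33, 37, 35, 39, 46, 50]

Final heap: [33, 37, 35, 39, 46, 50]


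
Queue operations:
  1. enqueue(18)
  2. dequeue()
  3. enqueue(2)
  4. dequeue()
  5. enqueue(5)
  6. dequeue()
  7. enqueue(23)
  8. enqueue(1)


enqueue(18) -> [18]
dequeue()->18, []
enqueue(2) -> [2]
dequeue()->2, []
enqueue(5) -> [5]
dequeue()->5, []
enqueue(23) -> [23]
enqueue(1) -> [23, 1]

Final queue: [23, 1]


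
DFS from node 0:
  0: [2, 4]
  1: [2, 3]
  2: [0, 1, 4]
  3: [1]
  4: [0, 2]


Visit 0, push [4, 2]
Visit 2, push [4, 1]
Visit 1, push [3]
Visit 3, push []
Visit 4, push []

DFS order: [0, 2, 1, 3, 4]


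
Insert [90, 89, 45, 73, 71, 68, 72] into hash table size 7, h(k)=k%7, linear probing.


Insert 90: h=6 -> slot 6
Insert 89: h=5 -> slot 5
Insert 45: h=3 -> slot 3
Insert 73: h=3, 1 probes -> slot 4
Insert 71: h=1 -> slot 1
Insert 68: h=5, 2 probes -> slot 0
Insert 72: h=2 -> slot 2

Table: [68, 71, 72, 45, 73, 89, 90]


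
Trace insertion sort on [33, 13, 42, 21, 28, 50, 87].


Initial: [33, 13, 42, 21, 28, 50, 87]
Insert 13: [13, 33, 42, 21, 28, 50, 87]
Insert 42: [13, 33, 42, 21, 28, 50, 87]
Insert 21: [13, 21, 33, 42, 28, 50, 87]
Insert 28: [13, 21, 28, 33, 42, 50, 87]
Insert 50: [13, 21, 28, 33, 42, 50, 87]
Insert 87: [13, 21, 28, 33, 42, 50, 87]

Sorted: [13, 21, 28, 33, 42, 50, 87]


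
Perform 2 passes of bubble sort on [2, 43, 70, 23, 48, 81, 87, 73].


Initial: [2, 43, 70, 23, 48, 81, 87, 73]
Pass 1: [2, 43, 23, 48, 70, 81, 73, 87] (3 swaps)
Pass 2: [2, 23, 43, 48, 70, 73, 81, 87] (2 swaps)

After 2 passes: [2, 23, 43, 48, 70, 73, 81, 87]


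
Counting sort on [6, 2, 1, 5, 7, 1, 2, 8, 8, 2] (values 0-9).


Input: [6, 2, 1, 5, 7, 1, 2, 8, 8, 2]
Counts: [0, 2, 3, 0, 0, 1, 1, 1, 2, 0]

Sorted: [1, 1, 2, 2, 2, 5, 6, 7, 8, 8]


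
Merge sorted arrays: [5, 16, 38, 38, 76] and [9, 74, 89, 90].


Take 5 from A
Take 9 from B
Take 16 from A
Take 38 from A
Take 38 from A
Take 74 from B
Take 76 from A

Merged: [5, 9, 16, 38, 38, 74, 76, 89, 90]


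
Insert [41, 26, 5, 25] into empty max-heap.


Insert 41: [41]
Insert 26: [41, 26]
Insert 5: [41, 26, 5]
Insert 25: [41, 26, 5, 25]

Final heap: [41, 26, 5, 25]


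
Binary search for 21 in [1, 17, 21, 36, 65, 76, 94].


Step 1: lo=0, hi=6, mid=3, val=36
Step 2: lo=0, hi=2, mid=1, val=17
Step 3: lo=2, hi=2, mid=2, val=21

Found at index 2


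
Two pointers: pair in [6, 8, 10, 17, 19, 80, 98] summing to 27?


lo=0(6)+hi=6(98)=104
lo=0(6)+hi=5(80)=86
lo=0(6)+hi=4(19)=25
lo=1(8)+hi=4(19)=27

Yes: 8+19=27


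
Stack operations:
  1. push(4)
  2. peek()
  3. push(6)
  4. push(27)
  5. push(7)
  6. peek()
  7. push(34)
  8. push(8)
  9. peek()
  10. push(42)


push(4) -> [4]
peek()->4
push(6) -> [4, 6]
push(27) -> [4, 6, 27]
push(7) -> [4, 6, 27, 7]
peek()->7
push(34) -> [4, 6, 27, 7, 34]
push(8) -> [4, 6, 27, 7, 34, 8]
peek()->8
push(42) -> [4, 6, 27, 7, 34, 8, 42]

Final stack: [4, 6, 27, 7, 34, 8, 42]


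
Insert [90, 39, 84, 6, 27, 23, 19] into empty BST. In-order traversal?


Insert 90: root
Insert 39: L from 90
Insert 84: L from 90 -> R from 39
Insert 6: L from 90 -> L from 39
Insert 27: L from 90 -> L from 39 -> R from 6
Insert 23: L from 90 -> L from 39 -> R from 6 -> L from 27
Insert 19: L from 90 -> L from 39 -> R from 6 -> L from 27 -> L from 23

In-order: [6, 19, 23, 27, 39, 84, 90]


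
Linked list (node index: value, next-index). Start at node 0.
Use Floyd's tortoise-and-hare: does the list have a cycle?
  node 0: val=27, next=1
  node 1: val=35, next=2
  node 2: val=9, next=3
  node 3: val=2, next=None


Floyd's tortoise (slow, +1) and hare (fast, +2):
  init: slow=0, fast=0
  step 1: slow=1, fast=2
  step 2: fast 2->3->None, no cycle

Cycle: no


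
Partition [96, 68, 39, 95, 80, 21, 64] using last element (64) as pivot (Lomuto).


Pivot: 64
  39 <= 64: swap -> [39, 68, 96, 95, 80, 21, 64]
  21 <= 64: swap -> [39, 21, 96, 95, 80, 68, 64]
Place pivot at 2: [39, 21, 64, 95, 80, 68, 96]

Partitioned: [39, 21, 64, 95, 80, 68, 96]


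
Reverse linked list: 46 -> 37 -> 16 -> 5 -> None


Step 1: curr=46, set curr.next=prev(None) | reversed so far: 46
Step 2: curr=37, set curr.next=prev(46) | reversed so far: 37 -> 46
Step 3: curr=16, set curr.next=prev(37) | reversed so far: 16 -> 37 -> 46
Step 4: curr=5, set curr.next=prev(16) | reversed so far: 5 -> 16 -> 37 -> 46

5 -> 16 -> 37 -> 46 -> None


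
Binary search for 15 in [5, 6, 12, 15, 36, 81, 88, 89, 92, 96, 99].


Step 1: lo=0, hi=10, mid=5, val=81
Step 2: lo=0, hi=4, mid=2, val=12
Step 3: lo=3, hi=4, mid=3, val=15

Found at index 3


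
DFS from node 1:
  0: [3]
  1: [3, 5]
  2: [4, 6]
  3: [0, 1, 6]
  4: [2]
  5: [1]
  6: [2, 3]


Visit 1, push [5, 3]
Visit 3, push [6, 0]
Visit 0, push []
Visit 6, push [2]
Visit 2, push [4]
Visit 4, push []
Visit 5, push []

DFS order: [1, 3, 0, 6, 2, 4, 5]


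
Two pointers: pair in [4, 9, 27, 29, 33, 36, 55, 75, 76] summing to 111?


lo=0(4)+hi=8(76)=80
lo=1(9)+hi=8(76)=85
lo=2(27)+hi=8(76)=103
lo=3(29)+hi=8(76)=105
lo=4(33)+hi=8(76)=109
lo=5(36)+hi=8(76)=112
lo=5(36)+hi=7(75)=111

Yes: 36+75=111


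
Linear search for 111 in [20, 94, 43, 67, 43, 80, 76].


i=0: 20!=111
i=1: 94!=111
i=2: 43!=111
i=3: 67!=111
i=4: 43!=111
i=5: 80!=111
i=6: 76!=111

Not found, 7 comps


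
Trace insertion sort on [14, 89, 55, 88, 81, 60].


Initial: [14, 89, 55, 88, 81, 60]
Insert 89: [14, 89, 55, 88, 81, 60]
Insert 55: [14, 55, 89, 88, 81, 60]
Insert 88: [14, 55, 88, 89, 81, 60]
Insert 81: [14, 55, 81, 88, 89, 60]
Insert 60: [14, 55, 60, 81, 88, 89]

Sorted: [14, 55, 60, 81, 88, 89]


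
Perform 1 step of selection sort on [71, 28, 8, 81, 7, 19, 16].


Initial: [71, 28, 8, 81, 7, 19, 16]
Step 1: min=7 at 4
  Swap: [7, 28, 8, 81, 71, 19, 16]

After 1 step: [7, 28, 8, 81, 71, 19, 16]


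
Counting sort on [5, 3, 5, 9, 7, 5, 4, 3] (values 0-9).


Input: [5, 3, 5, 9, 7, 5, 4, 3]
Counts: [0, 0, 0, 2, 1, 3, 0, 1, 0, 1]

Sorted: [3, 3, 4, 5, 5, 5, 7, 9]


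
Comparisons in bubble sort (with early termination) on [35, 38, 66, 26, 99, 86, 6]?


Algorithm: bubble sort (with early termination)
Input: [35, 38, 66, 26, 99, 86, 6]
Sorted: [6, 26, 35, 38, 66, 86, 99]

21


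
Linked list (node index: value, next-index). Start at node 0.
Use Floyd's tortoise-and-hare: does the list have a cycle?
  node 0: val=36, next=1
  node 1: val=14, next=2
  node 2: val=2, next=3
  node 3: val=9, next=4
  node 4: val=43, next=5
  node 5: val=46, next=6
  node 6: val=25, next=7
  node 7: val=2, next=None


Floyd's tortoise (slow, +1) and hare (fast, +2):
  init: slow=0, fast=0
  step 1: slow=1, fast=2
  step 2: slow=2, fast=4
  step 3: slow=3, fast=6
  step 4: fast 6->7->None, no cycle

Cycle: no


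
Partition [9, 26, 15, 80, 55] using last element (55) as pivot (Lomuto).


Pivot: 55
  9 <= 55: advance i (no swap)
  26 <= 55: advance i (no swap)
  15 <= 55: advance i (no swap)
Place pivot at 3: [9, 26, 15, 55, 80]

Partitioned: [9, 26, 15, 55, 80]


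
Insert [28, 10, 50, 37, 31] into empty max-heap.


Insert 28: [28]
Insert 10: [28, 10]
Insert 50: [50, 10, 28]
Insert 37: [50, 37, 28, 10]
Insert 31: [50, 37, 28, 10, 31]

Final heap: [50, 37, 28, 10, 31]


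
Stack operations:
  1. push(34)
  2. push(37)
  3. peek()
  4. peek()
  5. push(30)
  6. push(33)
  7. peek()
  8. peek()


push(34) -> [34]
push(37) -> [34, 37]
peek()->37
peek()->37
push(30) -> [34, 37, 30]
push(33) -> [34, 37, 30, 33]
peek()->33
peek()->33

Final stack: [34, 37, 30, 33]


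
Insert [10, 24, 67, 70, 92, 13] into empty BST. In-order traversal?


Insert 10: root
Insert 24: R from 10
Insert 67: R from 10 -> R from 24
Insert 70: R from 10 -> R from 24 -> R from 67
Insert 92: R from 10 -> R from 24 -> R from 67 -> R from 70
Insert 13: R from 10 -> L from 24

In-order: [10, 13, 24, 67, 70, 92]


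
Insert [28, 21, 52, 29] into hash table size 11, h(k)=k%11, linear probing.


Insert 28: h=6 -> slot 6
Insert 21: h=10 -> slot 10
Insert 52: h=8 -> slot 8
Insert 29: h=7 -> slot 7

Table: [None, None, None, None, None, None, 28, 29, 52, None, 21]


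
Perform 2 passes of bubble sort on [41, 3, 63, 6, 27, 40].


Initial: [41, 3, 63, 6, 27, 40]
Pass 1: [3, 41, 6, 27, 40, 63] (4 swaps)
Pass 2: [3, 6, 27, 40, 41, 63] (3 swaps)

After 2 passes: [3, 6, 27, 40, 41, 63]


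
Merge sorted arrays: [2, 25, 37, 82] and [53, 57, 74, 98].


Take 2 from A
Take 25 from A
Take 37 from A
Take 53 from B
Take 57 from B
Take 74 from B
Take 82 from A

Merged: [2, 25, 37, 53, 57, 74, 82, 98]


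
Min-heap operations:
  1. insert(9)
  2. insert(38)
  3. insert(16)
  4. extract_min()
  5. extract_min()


insert(9) -> [9]
insert(38) -> [9, 38]
insert(16) -> [9, 38, 16]
extract_min()->9, [16, 38]
extract_min()->16, [38]

Final heap: [38]


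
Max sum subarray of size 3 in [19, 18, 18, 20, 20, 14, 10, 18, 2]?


[0:3]: 55
[1:4]: 56
[2:5]: 58
[3:6]: 54
[4:7]: 44
[5:8]: 42
[6:9]: 30

Max: 58 at [2:5]


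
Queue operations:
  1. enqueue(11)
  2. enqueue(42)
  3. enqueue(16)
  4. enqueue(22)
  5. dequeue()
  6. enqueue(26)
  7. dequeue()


enqueue(11) -> [11]
enqueue(42) -> [11, 42]
enqueue(16) -> [11, 42, 16]
enqueue(22) -> [11, 42, 16, 22]
dequeue()->11, [42, 16, 22]
enqueue(26) -> [42, 16, 22, 26]
dequeue()->42, [16, 22, 26]

Final queue: [16, 22, 26]


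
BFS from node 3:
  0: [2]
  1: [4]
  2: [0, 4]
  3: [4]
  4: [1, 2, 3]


Visit 3, enqueue [4]
Visit 4, enqueue [1, 2]
Visit 1, enqueue []
Visit 2, enqueue [0]
Visit 0, enqueue []

BFS order: [3, 4, 1, 2, 0]


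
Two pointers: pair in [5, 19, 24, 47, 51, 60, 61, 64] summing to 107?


lo=0(5)+hi=7(64)=69
lo=1(19)+hi=7(64)=83
lo=2(24)+hi=7(64)=88
lo=3(47)+hi=7(64)=111
lo=3(47)+hi=6(61)=108
lo=3(47)+hi=5(60)=107

Yes: 47+60=107


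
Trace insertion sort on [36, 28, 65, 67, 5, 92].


Initial: [36, 28, 65, 67, 5, 92]
Insert 28: [28, 36, 65, 67, 5, 92]
Insert 65: [28, 36, 65, 67, 5, 92]
Insert 67: [28, 36, 65, 67, 5, 92]
Insert 5: [5, 28, 36, 65, 67, 92]
Insert 92: [5, 28, 36, 65, 67, 92]

Sorted: [5, 28, 36, 65, 67, 92]


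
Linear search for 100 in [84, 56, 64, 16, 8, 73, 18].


i=0: 84!=100
i=1: 56!=100
i=2: 64!=100
i=3: 16!=100
i=4: 8!=100
i=5: 73!=100
i=6: 18!=100

Not found, 7 comps


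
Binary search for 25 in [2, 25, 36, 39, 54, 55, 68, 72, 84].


Step 1: lo=0, hi=8, mid=4, val=54
Step 2: lo=0, hi=3, mid=1, val=25

Found at index 1


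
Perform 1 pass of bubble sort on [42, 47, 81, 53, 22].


Initial: [42, 47, 81, 53, 22]
Pass 1: [42, 47, 53, 22, 81] (2 swaps)

After 1 pass: [42, 47, 53, 22, 81]


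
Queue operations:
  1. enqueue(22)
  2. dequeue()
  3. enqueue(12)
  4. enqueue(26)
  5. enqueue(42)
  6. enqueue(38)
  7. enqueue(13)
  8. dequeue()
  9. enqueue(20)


enqueue(22) -> [22]
dequeue()->22, []
enqueue(12) -> [12]
enqueue(26) -> [12, 26]
enqueue(42) -> [12, 26, 42]
enqueue(38) -> [12, 26, 42, 38]
enqueue(13) -> [12, 26, 42, 38, 13]
dequeue()->12, [26, 42, 38, 13]
enqueue(20) -> [26, 42, 38, 13, 20]

Final queue: [26, 42, 38, 13, 20]


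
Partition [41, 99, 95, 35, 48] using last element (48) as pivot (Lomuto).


Pivot: 48
  41 <= 48: advance i (no swap)
  35 <= 48: swap -> [41, 35, 95, 99, 48]
Place pivot at 2: [41, 35, 48, 99, 95]

Partitioned: [41, 35, 48, 99, 95]


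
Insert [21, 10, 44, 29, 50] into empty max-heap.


Insert 21: [21]
Insert 10: [21, 10]
Insert 44: [44, 10, 21]
Insert 29: [44, 29, 21, 10]
Insert 50: [50, 44, 21, 10, 29]

Final heap: [50, 44, 21, 10, 29]


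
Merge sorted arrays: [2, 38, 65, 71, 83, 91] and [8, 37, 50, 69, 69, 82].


Take 2 from A
Take 8 from B
Take 37 from B
Take 38 from A
Take 50 from B
Take 65 from A
Take 69 from B
Take 69 from B
Take 71 from A
Take 82 from B

Merged: [2, 8, 37, 38, 50, 65, 69, 69, 71, 82, 83, 91]


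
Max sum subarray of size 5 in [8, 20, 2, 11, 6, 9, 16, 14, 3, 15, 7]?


[0:5]: 47
[1:6]: 48
[2:7]: 44
[3:8]: 56
[4:9]: 48
[5:10]: 57
[6:11]: 55

Max: 57 at [5:10]


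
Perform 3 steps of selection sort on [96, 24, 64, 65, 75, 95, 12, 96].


Initial: [96, 24, 64, 65, 75, 95, 12, 96]
Step 1: min=12 at 6
  Swap: [12, 24, 64, 65, 75, 95, 96, 96]
Step 2: min=24 at 1
  Swap: [12, 24, 64, 65, 75, 95, 96, 96]
Step 3: min=64 at 2
  Swap: [12, 24, 64, 65, 75, 95, 96, 96]

After 3 steps: [12, 24, 64, 65, 75, 95, 96, 96]


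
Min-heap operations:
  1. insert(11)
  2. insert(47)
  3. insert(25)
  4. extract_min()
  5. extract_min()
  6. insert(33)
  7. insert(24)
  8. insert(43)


insert(11) -> [11]
insert(47) -> [11, 47]
insert(25) -> [11, 47, 25]
extract_min()->11, [25, 47]
extract_min()->25, [47]
insert(33) -> [33, 47]
insert(24) -> [24, 47, 33]
insert(43) -> [24, 43, 33, 47]

Final heap: [24, 43, 33, 47]


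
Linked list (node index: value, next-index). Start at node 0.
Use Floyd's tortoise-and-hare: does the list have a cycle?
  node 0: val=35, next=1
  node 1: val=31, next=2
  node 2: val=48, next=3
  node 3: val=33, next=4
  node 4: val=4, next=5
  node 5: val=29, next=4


Floyd's tortoise (slow, +1) and hare (fast, +2):
  init: slow=0, fast=0
  step 1: slow=1, fast=2
  step 2: slow=2, fast=4
  step 3: slow=3, fast=4
  step 4: slow=4, fast=4
  slow == fast at node 4: cycle detected

Cycle: yes


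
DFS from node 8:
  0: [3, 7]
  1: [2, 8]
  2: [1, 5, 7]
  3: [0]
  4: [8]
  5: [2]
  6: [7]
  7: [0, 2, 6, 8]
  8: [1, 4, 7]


Visit 8, push [7, 4, 1]
Visit 1, push [2]
Visit 2, push [7, 5]
Visit 5, push []
Visit 7, push [6, 0]
Visit 0, push [3]
Visit 3, push []
Visit 6, push []
Visit 4, push []

DFS order: [8, 1, 2, 5, 7, 0, 3, 6, 4]


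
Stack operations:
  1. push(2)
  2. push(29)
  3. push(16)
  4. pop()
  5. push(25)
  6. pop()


push(2) -> [2]
push(29) -> [2, 29]
push(16) -> [2, 29, 16]
pop()->16, [2, 29]
push(25) -> [2, 29, 25]
pop()->25, [2, 29]

Final stack: [2, 29]


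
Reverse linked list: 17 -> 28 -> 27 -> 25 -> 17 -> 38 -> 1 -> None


Step 1: curr=17, set curr.next=prev(None) | reversed so far: 17
Step 2: curr=28, set curr.next=prev(17) | reversed so far: 28 -> 17
Step 3: curr=27, set curr.next=prev(28) | reversed so far: 27 -> 28 -> 17
Step 4: curr=25, set curr.next=prev(27) | reversed so far: 25 -> 27 -> 28 -> 17
Step 5: curr=17, set curr.next=prev(25) | reversed so far: 17 -> 25 -> 27 -> 28 -> 17
Step 6: curr=38, set curr.next=prev(17) | reversed so far: 38 -> 17 -> 25 -> 27 -> 28 -> 17
Step 7: curr=1, set curr.next=prev(38) | reversed so far: 1 -> 38 -> 17 -> 25 -> 27 -> 28 -> 17

1 -> 38 -> 17 -> 25 -> 27 -> 28 -> 17 -> None


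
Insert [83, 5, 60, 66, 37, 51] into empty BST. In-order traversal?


Insert 83: root
Insert 5: L from 83
Insert 60: L from 83 -> R from 5
Insert 66: L from 83 -> R from 5 -> R from 60
Insert 37: L from 83 -> R from 5 -> L from 60
Insert 51: L from 83 -> R from 5 -> L from 60 -> R from 37

In-order: [5, 37, 51, 60, 66, 83]


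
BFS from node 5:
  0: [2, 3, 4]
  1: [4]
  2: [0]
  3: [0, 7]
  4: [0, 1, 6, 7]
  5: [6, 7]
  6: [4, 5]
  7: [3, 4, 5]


Visit 5, enqueue [6, 7]
Visit 6, enqueue [4]
Visit 7, enqueue [3]
Visit 4, enqueue [0, 1]
Visit 3, enqueue []
Visit 0, enqueue [2]
Visit 1, enqueue []
Visit 2, enqueue []

BFS order: [5, 6, 7, 4, 3, 0, 1, 2]


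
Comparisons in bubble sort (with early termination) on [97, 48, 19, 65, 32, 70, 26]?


Algorithm: bubble sort (with early termination)
Input: [97, 48, 19, 65, 32, 70, 26]
Sorted: [19, 26, 32, 48, 65, 70, 97]

21


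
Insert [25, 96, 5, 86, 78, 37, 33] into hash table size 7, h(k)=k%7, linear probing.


Insert 25: h=4 -> slot 4
Insert 96: h=5 -> slot 5
Insert 5: h=5, 1 probes -> slot 6
Insert 86: h=2 -> slot 2
Insert 78: h=1 -> slot 1
Insert 37: h=2, 1 probes -> slot 3
Insert 33: h=5, 2 probes -> slot 0

Table: [33, 78, 86, 37, 25, 96, 5]


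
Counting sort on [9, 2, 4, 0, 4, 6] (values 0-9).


Input: [9, 2, 4, 0, 4, 6]
Counts: [1, 0, 1, 0, 2, 0, 1, 0, 0, 1]

Sorted: [0, 2, 4, 4, 6, 9]


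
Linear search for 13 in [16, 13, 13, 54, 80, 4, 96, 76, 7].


i=0: 16!=13
i=1: 13==13 found!

Found at 1, 2 comps


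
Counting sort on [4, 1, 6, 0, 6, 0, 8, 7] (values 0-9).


Input: [4, 1, 6, 0, 6, 0, 8, 7]
Counts: [2, 1, 0, 0, 1, 0, 2, 1, 1, 0]

Sorted: [0, 0, 1, 4, 6, 6, 7, 8]


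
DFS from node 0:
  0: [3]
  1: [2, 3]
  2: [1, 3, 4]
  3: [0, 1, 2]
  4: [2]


Visit 0, push [3]
Visit 3, push [2, 1]
Visit 1, push [2]
Visit 2, push [4]
Visit 4, push []

DFS order: [0, 3, 1, 2, 4]


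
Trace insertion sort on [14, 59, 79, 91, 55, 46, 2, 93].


Initial: [14, 59, 79, 91, 55, 46, 2, 93]
Insert 59: [14, 59, 79, 91, 55, 46, 2, 93]
Insert 79: [14, 59, 79, 91, 55, 46, 2, 93]
Insert 91: [14, 59, 79, 91, 55, 46, 2, 93]
Insert 55: [14, 55, 59, 79, 91, 46, 2, 93]
Insert 46: [14, 46, 55, 59, 79, 91, 2, 93]
Insert 2: [2, 14, 46, 55, 59, 79, 91, 93]
Insert 93: [2, 14, 46, 55, 59, 79, 91, 93]

Sorted: [2, 14, 46, 55, 59, 79, 91, 93]


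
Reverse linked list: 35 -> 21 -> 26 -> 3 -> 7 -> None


Step 1: curr=35, set curr.next=prev(None) | reversed so far: 35
Step 2: curr=21, set curr.next=prev(35) | reversed so far: 21 -> 35
Step 3: curr=26, set curr.next=prev(21) | reversed so far: 26 -> 21 -> 35
Step 4: curr=3, set curr.next=prev(26) | reversed so far: 3 -> 26 -> 21 -> 35
Step 5: curr=7, set curr.next=prev(3) | reversed so far: 7 -> 3 -> 26 -> 21 -> 35

7 -> 3 -> 26 -> 21 -> 35 -> None


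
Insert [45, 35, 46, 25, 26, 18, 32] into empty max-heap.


Insert 45: [45]
Insert 35: [45, 35]
Insert 46: [46, 35, 45]
Insert 25: [46, 35, 45, 25]
Insert 26: [46, 35, 45, 25, 26]
Insert 18: [46, 35, 45, 25, 26, 18]
Insert 32: [46, 35, 45, 25, 26, 18, 32]

Final heap: [46, 35, 45, 25, 26, 18, 32]


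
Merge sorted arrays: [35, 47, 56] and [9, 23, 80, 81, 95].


Take 9 from B
Take 23 from B
Take 35 from A
Take 47 from A
Take 56 from A

Merged: [9, 23, 35, 47, 56, 80, 81, 95]


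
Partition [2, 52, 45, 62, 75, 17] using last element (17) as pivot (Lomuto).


Pivot: 17
  2 <= 17: advance i (no swap)
Place pivot at 1: [2, 17, 45, 62, 75, 52]

Partitioned: [2, 17, 45, 62, 75, 52]


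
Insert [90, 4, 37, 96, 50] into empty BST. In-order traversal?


Insert 90: root
Insert 4: L from 90
Insert 37: L from 90 -> R from 4
Insert 96: R from 90
Insert 50: L from 90 -> R from 4 -> R from 37

In-order: [4, 37, 50, 90, 96]


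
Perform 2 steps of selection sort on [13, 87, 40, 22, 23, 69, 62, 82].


Initial: [13, 87, 40, 22, 23, 69, 62, 82]
Step 1: min=13 at 0
  Swap: [13, 87, 40, 22, 23, 69, 62, 82]
Step 2: min=22 at 3
  Swap: [13, 22, 40, 87, 23, 69, 62, 82]

After 2 steps: [13, 22, 40, 87, 23, 69, 62, 82]


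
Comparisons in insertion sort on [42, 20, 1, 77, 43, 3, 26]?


Algorithm: insertion sort
Input: [42, 20, 1, 77, 43, 3, 26]
Sorted: [1, 3, 20, 26, 42, 43, 77]

15


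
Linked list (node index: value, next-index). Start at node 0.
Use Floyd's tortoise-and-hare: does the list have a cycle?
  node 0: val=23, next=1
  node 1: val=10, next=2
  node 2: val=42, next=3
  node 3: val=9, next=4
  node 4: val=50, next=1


Floyd's tortoise (slow, +1) and hare (fast, +2):
  init: slow=0, fast=0
  step 1: slow=1, fast=2
  step 2: slow=2, fast=4
  step 3: slow=3, fast=2
  step 4: slow=4, fast=4
  slow == fast at node 4: cycle detected

Cycle: yes


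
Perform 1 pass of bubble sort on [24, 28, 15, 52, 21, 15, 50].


Initial: [24, 28, 15, 52, 21, 15, 50]
Pass 1: [24, 15, 28, 21, 15, 50, 52] (4 swaps)

After 1 pass: [24, 15, 28, 21, 15, 50, 52]


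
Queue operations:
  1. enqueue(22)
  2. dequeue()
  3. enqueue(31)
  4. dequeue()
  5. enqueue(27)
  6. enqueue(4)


enqueue(22) -> [22]
dequeue()->22, []
enqueue(31) -> [31]
dequeue()->31, []
enqueue(27) -> [27]
enqueue(4) -> [27, 4]

Final queue: [27, 4]


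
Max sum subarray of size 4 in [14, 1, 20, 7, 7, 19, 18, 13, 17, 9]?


[0:4]: 42
[1:5]: 35
[2:6]: 53
[3:7]: 51
[4:8]: 57
[5:9]: 67
[6:10]: 57

Max: 67 at [5:9]


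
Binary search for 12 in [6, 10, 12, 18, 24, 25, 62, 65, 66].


Step 1: lo=0, hi=8, mid=4, val=24
Step 2: lo=0, hi=3, mid=1, val=10
Step 3: lo=2, hi=3, mid=2, val=12

Found at index 2


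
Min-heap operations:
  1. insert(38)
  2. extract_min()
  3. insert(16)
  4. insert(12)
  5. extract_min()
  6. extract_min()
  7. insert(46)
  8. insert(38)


insert(38) -> [38]
extract_min()->38, []
insert(16) -> [16]
insert(12) -> [12, 16]
extract_min()->12, [16]
extract_min()->16, []
insert(46) -> [46]
insert(38) -> [38, 46]

Final heap: [38, 46]


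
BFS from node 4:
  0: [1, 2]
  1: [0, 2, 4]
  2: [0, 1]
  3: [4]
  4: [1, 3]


Visit 4, enqueue [1, 3]
Visit 1, enqueue [0, 2]
Visit 3, enqueue []
Visit 0, enqueue []
Visit 2, enqueue []

BFS order: [4, 1, 3, 0, 2]


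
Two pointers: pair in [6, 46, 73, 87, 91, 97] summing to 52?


lo=0(6)+hi=5(97)=103
lo=0(6)+hi=4(91)=97
lo=0(6)+hi=3(87)=93
lo=0(6)+hi=2(73)=79
lo=0(6)+hi=1(46)=52

Yes: 6+46=52


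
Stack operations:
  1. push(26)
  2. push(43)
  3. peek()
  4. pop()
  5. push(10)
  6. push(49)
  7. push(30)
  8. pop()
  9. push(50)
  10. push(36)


push(26) -> [26]
push(43) -> [26, 43]
peek()->43
pop()->43, [26]
push(10) -> [26, 10]
push(49) -> [26, 10, 49]
push(30) -> [26, 10, 49, 30]
pop()->30, [26, 10, 49]
push(50) -> [26, 10, 49, 50]
push(36) -> [26, 10, 49, 50, 36]

Final stack: [26, 10, 49, 50, 36]


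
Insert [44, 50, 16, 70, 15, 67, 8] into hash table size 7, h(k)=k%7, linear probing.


Insert 44: h=2 -> slot 2
Insert 50: h=1 -> slot 1
Insert 16: h=2, 1 probes -> slot 3
Insert 70: h=0 -> slot 0
Insert 15: h=1, 3 probes -> slot 4
Insert 67: h=4, 1 probes -> slot 5
Insert 8: h=1, 5 probes -> slot 6

Table: [70, 50, 44, 16, 15, 67, 8]


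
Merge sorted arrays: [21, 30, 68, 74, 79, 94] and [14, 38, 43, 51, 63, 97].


Take 14 from B
Take 21 from A
Take 30 from A
Take 38 from B
Take 43 from B
Take 51 from B
Take 63 from B
Take 68 from A
Take 74 from A
Take 79 from A
Take 94 from A

Merged: [14, 21, 30, 38, 43, 51, 63, 68, 74, 79, 94, 97]


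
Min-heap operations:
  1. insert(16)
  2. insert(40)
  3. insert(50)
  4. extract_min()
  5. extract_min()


insert(16) -> [16]
insert(40) -> [16, 40]
insert(50) -> [16, 40, 50]
extract_min()->16, [40, 50]
extract_min()->40, [50]

Final heap: [50]


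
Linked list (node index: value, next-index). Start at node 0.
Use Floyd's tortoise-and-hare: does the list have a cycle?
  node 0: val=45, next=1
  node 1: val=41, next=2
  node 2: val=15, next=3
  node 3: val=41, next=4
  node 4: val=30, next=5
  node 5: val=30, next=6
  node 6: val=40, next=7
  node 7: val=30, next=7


Floyd's tortoise (slow, +1) and hare (fast, +2):
  init: slow=0, fast=0
  step 1: slow=1, fast=2
  step 2: slow=2, fast=4
  step 3: slow=3, fast=6
  step 4: slow=4, fast=7
  step 5: slow=5, fast=7
  step 6: slow=6, fast=7
  step 7: slow=7, fast=7
  slow == fast at node 7: cycle detected

Cycle: yes


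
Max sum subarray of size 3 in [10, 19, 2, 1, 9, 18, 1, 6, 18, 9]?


[0:3]: 31
[1:4]: 22
[2:5]: 12
[3:6]: 28
[4:7]: 28
[5:8]: 25
[6:9]: 25
[7:10]: 33

Max: 33 at [7:10]


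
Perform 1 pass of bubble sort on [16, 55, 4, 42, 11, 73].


Initial: [16, 55, 4, 42, 11, 73]
Pass 1: [16, 4, 42, 11, 55, 73] (3 swaps)

After 1 pass: [16, 4, 42, 11, 55, 73]


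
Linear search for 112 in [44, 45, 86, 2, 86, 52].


i=0: 44!=112
i=1: 45!=112
i=2: 86!=112
i=3: 2!=112
i=4: 86!=112
i=5: 52!=112

Not found, 6 comps


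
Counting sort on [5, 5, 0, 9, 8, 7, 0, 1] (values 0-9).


Input: [5, 5, 0, 9, 8, 7, 0, 1]
Counts: [2, 1, 0, 0, 0, 2, 0, 1, 1, 1]

Sorted: [0, 0, 1, 5, 5, 7, 8, 9]


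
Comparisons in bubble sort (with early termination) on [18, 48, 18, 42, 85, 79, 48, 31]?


Algorithm: bubble sort (with early termination)
Input: [18, 48, 18, 42, 85, 79, 48, 31]
Sorted: [18, 18, 31, 42, 48, 48, 79, 85]

27


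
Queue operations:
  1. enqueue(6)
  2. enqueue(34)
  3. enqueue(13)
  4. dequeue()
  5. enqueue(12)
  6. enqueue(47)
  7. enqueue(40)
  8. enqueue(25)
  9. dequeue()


enqueue(6) -> [6]
enqueue(34) -> [6, 34]
enqueue(13) -> [6, 34, 13]
dequeue()->6, [34, 13]
enqueue(12) -> [34, 13, 12]
enqueue(47) -> [34, 13, 12, 47]
enqueue(40) -> [34, 13, 12, 47, 40]
enqueue(25) -> [34, 13, 12, 47, 40, 25]
dequeue()->34, [13, 12, 47, 40, 25]

Final queue: [13, 12, 47, 40, 25]


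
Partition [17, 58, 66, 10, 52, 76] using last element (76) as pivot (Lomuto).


Pivot: 76
  17 <= 76: advance i (no swap)
  58 <= 76: advance i (no swap)
  66 <= 76: advance i (no swap)
  10 <= 76: advance i (no swap)
  52 <= 76: advance i (no swap)
Place pivot at 5: [17, 58, 66, 10, 52, 76]

Partitioned: [17, 58, 66, 10, 52, 76]


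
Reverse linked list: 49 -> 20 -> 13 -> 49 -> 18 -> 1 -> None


Step 1: curr=49, set curr.next=prev(None) | reversed so far: 49
Step 2: curr=20, set curr.next=prev(49) | reversed so far: 20 -> 49
Step 3: curr=13, set curr.next=prev(20) | reversed so far: 13 -> 20 -> 49
Step 4: curr=49, set curr.next=prev(13) | reversed so far: 49 -> 13 -> 20 -> 49
Step 5: curr=18, set curr.next=prev(49) | reversed so far: 18 -> 49 -> 13 -> 20 -> 49
Step 6: curr=1, set curr.next=prev(18) | reversed so far: 1 -> 18 -> 49 -> 13 -> 20 -> 49

1 -> 18 -> 49 -> 13 -> 20 -> 49 -> None


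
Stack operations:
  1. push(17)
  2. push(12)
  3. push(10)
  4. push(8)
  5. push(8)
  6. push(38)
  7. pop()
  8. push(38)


push(17) -> [17]
push(12) -> [17, 12]
push(10) -> [17, 12, 10]
push(8) -> [17, 12, 10, 8]
push(8) -> [17, 12, 10, 8, 8]
push(38) -> [17, 12, 10, 8, 8, 38]
pop()->38, [17, 12, 10, 8, 8]
push(38) -> [17, 12, 10, 8, 8, 38]

Final stack: [17, 12, 10, 8, 8, 38]


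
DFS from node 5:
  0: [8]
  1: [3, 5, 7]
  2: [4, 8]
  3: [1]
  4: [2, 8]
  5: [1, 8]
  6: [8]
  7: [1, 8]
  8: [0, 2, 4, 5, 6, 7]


Visit 5, push [8, 1]
Visit 1, push [7, 3]
Visit 3, push []
Visit 7, push [8]
Visit 8, push [6, 4, 2, 0]
Visit 0, push []
Visit 2, push [4]
Visit 4, push []
Visit 6, push []

DFS order: [5, 1, 3, 7, 8, 0, 2, 4, 6]


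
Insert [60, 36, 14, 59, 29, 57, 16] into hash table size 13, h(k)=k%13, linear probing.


Insert 60: h=8 -> slot 8
Insert 36: h=10 -> slot 10
Insert 14: h=1 -> slot 1
Insert 59: h=7 -> slot 7
Insert 29: h=3 -> slot 3
Insert 57: h=5 -> slot 5
Insert 16: h=3, 1 probes -> slot 4

Table: [None, 14, None, 29, 16, 57, None, 59, 60, None, 36, None, None]


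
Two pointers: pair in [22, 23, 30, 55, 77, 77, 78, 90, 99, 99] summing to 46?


lo=0(22)+hi=9(99)=121
lo=0(22)+hi=8(99)=121
lo=0(22)+hi=7(90)=112
lo=0(22)+hi=6(78)=100
lo=0(22)+hi=5(77)=99
lo=0(22)+hi=4(77)=99
lo=0(22)+hi=3(55)=77
lo=0(22)+hi=2(30)=52
lo=0(22)+hi=1(23)=45

No pair found


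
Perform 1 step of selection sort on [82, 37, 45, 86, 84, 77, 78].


Initial: [82, 37, 45, 86, 84, 77, 78]
Step 1: min=37 at 1
  Swap: [37, 82, 45, 86, 84, 77, 78]

After 1 step: [37, 82, 45, 86, 84, 77, 78]


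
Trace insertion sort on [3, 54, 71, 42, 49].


Initial: [3, 54, 71, 42, 49]
Insert 54: [3, 54, 71, 42, 49]
Insert 71: [3, 54, 71, 42, 49]
Insert 42: [3, 42, 54, 71, 49]
Insert 49: [3, 42, 49, 54, 71]

Sorted: [3, 42, 49, 54, 71]


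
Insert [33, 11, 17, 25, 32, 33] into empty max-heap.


Insert 33: [33]
Insert 11: [33, 11]
Insert 17: [33, 11, 17]
Insert 25: [33, 25, 17, 11]
Insert 32: [33, 32, 17, 11, 25]
Insert 33: [33, 32, 33, 11, 25, 17]

Final heap: [33, 32, 33, 11, 25, 17]


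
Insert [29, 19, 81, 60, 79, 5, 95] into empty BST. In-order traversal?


Insert 29: root
Insert 19: L from 29
Insert 81: R from 29
Insert 60: R from 29 -> L from 81
Insert 79: R from 29 -> L from 81 -> R from 60
Insert 5: L from 29 -> L from 19
Insert 95: R from 29 -> R from 81

In-order: [5, 19, 29, 60, 79, 81, 95]


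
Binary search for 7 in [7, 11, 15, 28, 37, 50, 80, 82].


Step 1: lo=0, hi=7, mid=3, val=28
Step 2: lo=0, hi=2, mid=1, val=11
Step 3: lo=0, hi=0, mid=0, val=7

Found at index 0


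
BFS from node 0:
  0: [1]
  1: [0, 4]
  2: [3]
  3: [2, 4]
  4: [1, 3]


Visit 0, enqueue [1]
Visit 1, enqueue [4]
Visit 4, enqueue [3]
Visit 3, enqueue [2]
Visit 2, enqueue []

BFS order: [0, 1, 4, 3, 2]


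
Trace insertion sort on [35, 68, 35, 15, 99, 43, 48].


Initial: [35, 68, 35, 15, 99, 43, 48]
Insert 68: [35, 68, 35, 15, 99, 43, 48]
Insert 35: [35, 35, 68, 15, 99, 43, 48]
Insert 15: [15, 35, 35, 68, 99, 43, 48]
Insert 99: [15, 35, 35, 68, 99, 43, 48]
Insert 43: [15, 35, 35, 43, 68, 99, 48]
Insert 48: [15, 35, 35, 43, 48, 68, 99]

Sorted: [15, 35, 35, 43, 48, 68, 99]


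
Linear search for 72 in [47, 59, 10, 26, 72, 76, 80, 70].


i=0: 47!=72
i=1: 59!=72
i=2: 10!=72
i=3: 26!=72
i=4: 72==72 found!

Found at 4, 5 comps


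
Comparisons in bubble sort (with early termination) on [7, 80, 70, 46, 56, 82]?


Algorithm: bubble sort (with early termination)
Input: [7, 80, 70, 46, 56, 82]
Sorted: [7, 46, 56, 70, 80, 82]

12


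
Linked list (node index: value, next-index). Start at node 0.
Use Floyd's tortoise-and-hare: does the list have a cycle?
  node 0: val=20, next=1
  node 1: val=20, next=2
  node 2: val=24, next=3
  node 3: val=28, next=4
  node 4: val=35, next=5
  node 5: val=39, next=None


Floyd's tortoise (slow, +1) and hare (fast, +2):
  init: slow=0, fast=0
  step 1: slow=1, fast=2
  step 2: slow=2, fast=4
  step 3: fast 4->5->None, no cycle

Cycle: no


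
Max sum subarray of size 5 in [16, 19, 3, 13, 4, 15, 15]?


[0:5]: 55
[1:6]: 54
[2:7]: 50

Max: 55 at [0:5]


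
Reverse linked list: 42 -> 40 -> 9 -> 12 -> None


Step 1: curr=42, set curr.next=prev(None) | reversed so far: 42
Step 2: curr=40, set curr.next=prev(42) | reversed so far: 40 -> 42
Step 3: curr=9, set curr.next=prev(40) | reversed so far: 9 -> 40 -> 42
Step 4: curr=12, set curr.next=prev(9) | reversed so far: 12 -> 9 -> 40 -> 42

12 -> 9 -> 40 -> 42 -> None


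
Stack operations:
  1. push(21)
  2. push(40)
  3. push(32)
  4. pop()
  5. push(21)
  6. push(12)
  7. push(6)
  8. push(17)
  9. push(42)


push(21) -> [21]
push(40) -> [21, 40]
push(32) -> [21, 40, 32]
pop()->32, [21, 40]
push(21) -> [21, 40, 21]
push(12) -> [21, 40, 21, 12]
push(6) -> [21, 40, 21, 12, 6]
push(17) -> [21, 40, 21, 12, 6, 17]
push(42) -> [21, 40, 21, 12, 6, 17, 42]

Final stack: [21, 40, 21, 12, 6, 17, 42]


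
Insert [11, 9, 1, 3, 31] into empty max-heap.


Insert 11: [11]
Insert 9: [11, 9]
Insert 1: [11, 9, 1]
Insert 3: [11, 9, 1, 3]
Insert 31: [31, 11, 1, 3, 9]

Final heap: [31, 11, 1, 3, 9]


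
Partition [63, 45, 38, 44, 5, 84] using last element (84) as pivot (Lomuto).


Pivot: 84
  63 <= 84: advance i (no swap)
  45 <= 84: advance i (no swap)
  38 <= 84: advance i (no swap)
  44 <= 84: advance i (no swap)
  5 <= 84: advance i (no swap)
Place pivot at 5: [63, 45, 38, 44, 5, 84]

Partitioned: [63, 45, 38, 44, 5, 84]


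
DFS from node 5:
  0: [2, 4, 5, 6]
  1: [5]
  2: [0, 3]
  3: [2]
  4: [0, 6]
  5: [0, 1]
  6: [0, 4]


Visit 5, push [1, 0]
Visit 0, push [6, 4, 2]
Visit 2, push [3]
Visit 3, push []
Visit 4, push [6]
Visit 6, push []
Visit 1, push []

DFS order: [5, 0, 2, 3, 4, 6, 1]


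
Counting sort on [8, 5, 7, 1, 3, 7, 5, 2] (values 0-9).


Input: [8, 5, 7, 1, 3, 7, 5, 2]
Counts: [0, 1, 1, 1, 0, 2, 0, 2, 1, 0]

Sorted: [1, 2, 3, 5, 5, 7, 7, 8]


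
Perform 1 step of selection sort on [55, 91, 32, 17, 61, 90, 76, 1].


Initial: [55, 91, 32, 17, 61, 90, 76, 1]
Step 1: min=1 at 7
  Swap: [1, 91, 32, 17, 61, 90, 76, 55]

After 1 step: [1, 91, 32, 17, 61, 90, 76, 55]


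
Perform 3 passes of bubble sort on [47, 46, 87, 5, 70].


Initial: [47, 46, 87, 5, 70]
Pass 1: [46, 47, 5, 70, 87] (3 swaps)
Pass 2: [46, 5, 47, 70, 87] (1 swaps)
Pass 3: [5, 46, 47, 70, 87] (1 swaps)

After 3 passes: [5, 46, 47, 70, 87]


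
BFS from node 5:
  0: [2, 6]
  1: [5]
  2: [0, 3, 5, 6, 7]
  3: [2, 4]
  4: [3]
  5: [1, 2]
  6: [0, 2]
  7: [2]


Visit 5, enqueue [1, 2]
Visit 1, enqueue []
Visit 2, enqueue [0, 3, 6, 7]
Visit 0, enqueue []
Visit 3, enqueue [4]
Visit 6, enqueue []
Visit 7, enqueue []
Visit 4, enqueue []

BFS order: [5, 1, 2, 0, 3, 6, 7, 4]


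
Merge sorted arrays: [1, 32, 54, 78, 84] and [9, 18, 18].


Take 1 from A
Take 9 from B
Take 18 from B
Take 18 from B

Merged: [1, 9, 18, 18, 32, 54, 78, 84]


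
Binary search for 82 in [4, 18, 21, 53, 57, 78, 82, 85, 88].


Step 1: lo=0, hi=8, mid=4, val=57
Step 2: lo=5, hi=8, mid=6, val=82

Found at index 6


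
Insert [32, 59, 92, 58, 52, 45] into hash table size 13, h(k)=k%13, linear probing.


Insert 32: h=6 -> slot 6
Insert 59: h=7 -> slot 7
Insert 92: h=1 -> slot 1
Insert 58: h=6, 2 probes -> slot 8
Insert 52: h=0 -> slot 0
Insert 45: h=6, 3 probes -> slot 9

Table: [52, 92, None, None, None, None, 32, 59, 58, 45, None, None, None]


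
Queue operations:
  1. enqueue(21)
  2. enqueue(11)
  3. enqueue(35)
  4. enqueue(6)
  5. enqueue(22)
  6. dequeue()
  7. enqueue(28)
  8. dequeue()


enqueue(21) -> [21]
enqueue(11) -> [21, 11]
enqueue(35) -> [21, 11, 35]
enqueue(6) -> [21, 11, 35, 6]
enqueue(22) -> [21, 11, 35, 6, 22]
dequeue()->21, [11, 35, 6, 22]
enqueue(28) -> [11, 35, 6, 22, 28]
dequeue()->11, [35, 6, 22, 28]

Final queue: [35, 6, 22, 28]


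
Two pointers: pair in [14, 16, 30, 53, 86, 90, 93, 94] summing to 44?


lo=0(14)+hi=7(94)=108
lo=0(14)+hi=6(93)=107
lo=0(14)+hi=5(90)=104
lo=0(14)+hi=4(86)=100
lo=0(14)+hi=3(53)=67
lo=0(14)+hi=2(30)=44

Yes: 14+30=44


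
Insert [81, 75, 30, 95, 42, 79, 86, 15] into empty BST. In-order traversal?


Insert 81: root
Insert 75: L from 81
Insert 30: L from 81 -> L from 75
Insert 95: R from 81
Insert 42: L from 81 -> L from 75 -> R from 30
Insert 79: L from 81 -> R from 75
Insert 86: R from 81 -> L from 95
Insert 15: L from 81 -> L from 75 -> L from 30

In-order: [15, 30, 42, 75, 79, 81, 86, 95]


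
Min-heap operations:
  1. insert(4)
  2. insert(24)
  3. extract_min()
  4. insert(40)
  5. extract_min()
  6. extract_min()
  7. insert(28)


insert(4) -> [4]
insert(24) -> [4, 24]
extract_min()->4, [24]
insert(40) -> [24, 40]
extract_min()->24, [40]
extract_min()->40, []
insert(28) -> [28]

Final heap: [28]


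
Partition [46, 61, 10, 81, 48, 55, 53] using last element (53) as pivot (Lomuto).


Pivot: 53
  46 <= 53: advance i (no swap)
  10 <= 53: swap -> [46, 10, 61, 81, 48, 55, 53]
  48 <= 53: swap -> [46, 10, 48, 81, 61, 55, 53]
Place pivot at 3: [46, 10, 48, 53, 61, 55, 81]

Partitioned: [46, 10, 48, 53, 61, 55, 81]


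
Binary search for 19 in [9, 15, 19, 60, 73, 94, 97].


Step 1: lo=0, hi=6, mid=3, val=60
Step 2: lo=0, hi=2, mid=1, val=15
Step 3: lo=2, hi=2, mid=2, val=19

Found at index 2


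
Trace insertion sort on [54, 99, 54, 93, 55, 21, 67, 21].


Initial: [54, 99, 54, 93, 55, 21, 67, 21]
Insert 99: [54, 99, 54, 93, 55, 21, 67, 21]
Insert 54: [54, 54, 99, 93, 55, 21, 67, 21]
Insert 93: [54, 54, 93, 99, 55, 21, 67, 21]
Insert 55: [54, 54, 55, 93, 99, 21, 67, 21]
Insert 21: [21, 54, 54, 55, 93, 99, 67, 21]
Insert 67: [21, 54, 54, 55, 67, 93, 99, 21]
Insert 21: [21, 21, 54, 54, 55, 67, 93, 99]

Sorted: [21, 21, 54, 54, 55, 67, 93, 99]


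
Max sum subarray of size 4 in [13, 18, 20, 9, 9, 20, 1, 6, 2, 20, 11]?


[0:4]: 60
[1:5]: 56
[2:6]: 58
[3:7]: 39
[4:8]: 36
[5:9]: 29
[6:10]: 29
[7:11]: 39

Max: 60 at [0:4]


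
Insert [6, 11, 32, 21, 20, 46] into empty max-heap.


Insert 6: [6]
Insert 11: [11, 6]
Insert 32: [32, 6, 11]
Insert 21: [32, 21, 11, 6]
Insert 20: [32, 21, 11, 6, 20]
Insert 46: [46, 21, 32, 6, 20, 11]

Final heap: [46, 21, 32, 6, 20, 11]


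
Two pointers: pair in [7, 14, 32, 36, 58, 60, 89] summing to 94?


lo=0(7)+hi=6(89)=96
lo=0(7)+hi=5(60)=67
lo=1(14)+hi=5(60)=74
lo=2(32)+hi=5(60)=92
lo=3(36)+hi=5(60)=96
lo=3(36)+hi=4(58)=94

Yes: 36+58=94


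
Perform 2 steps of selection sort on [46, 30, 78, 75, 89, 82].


Initial: [46, 30, 78, 75, 89, 82]
Step 1: min=30 at 1
  Swap: [30, 46, 78, 75, 89, 82]
Step 2: min=46 at 1
  Swap: [30, 46, 78, 75, 89, 82]

After 2 steps: [30, 46, 78, 75, 89, 82]
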